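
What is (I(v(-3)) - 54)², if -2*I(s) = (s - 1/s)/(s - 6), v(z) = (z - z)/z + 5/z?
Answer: 38663524/13225 ≈ 2923.5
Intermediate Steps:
v(z) = 5/z (v(z) = 0/z + 5/z = 0 + 5/z = 5/z)
I(s) = -(s - 1/s)/(2*(-6 + s)) (I(s) = -(s - 1/s)/(2*(s - 6)) = -(s - 1/s)/(2*(-6 + s)))
(I(v(-3)) - 54)² = ((1 - (5/(-3))²)/(2*((5/(-3)))*(-6 + 5/(-3))) - 54)² = ((1 - (5*(-⅓))²)/(2*((5*(-⅓)))*(-6 + 5*(-⅓))) - 54)² = ((1 - (-5/3)²)/(2*(-5/3)*(-6 - 5/3)) - 54)² = ((½)*(-⅗)*(1 - 1*25/9)/(-23/3) - 54)² = ((½)*(-⅗)*(-3/23)*(1 - 25/9) - 54)² = ((½)*(-⅗)*(-3/23)*(-16/9) - 54)² = (-8/115 - 54)² = (-6218/115)² = 38663524/13225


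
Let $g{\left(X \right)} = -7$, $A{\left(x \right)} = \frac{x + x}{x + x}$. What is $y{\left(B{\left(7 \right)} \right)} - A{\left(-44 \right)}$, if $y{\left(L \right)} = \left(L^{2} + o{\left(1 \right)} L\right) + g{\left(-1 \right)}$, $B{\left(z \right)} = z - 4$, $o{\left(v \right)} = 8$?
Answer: $25$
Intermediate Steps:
$A{\left(x \right)} = 1$ ($A{\left(x \right)} = \frac{2 x}{2 x} = 2 x \frac{1}{2 x} = 1$)
$B{\left(z \right)} = -4 + z$ ($B{\left(z \right)} = z - 4 = -4 + z$)
$y{\left(L \right)} = -7 + L^{2} + 8 L$ ($y{\left(L \right)} = \left(L^{2} + 8 L\right) - 7 = -7 + L^{2} + 8 L$)
$y{\left(B{\left(7 \right)} \right)} - A{\left(-44 \right)} = \left(-7 + \left(-4 + 7\right)^{2} + 8 \left(-4 + 7\right)\right) - 1 = \left(-7 + 3^{2} + 8 \cdot 3\right) - 1 = \left(-7 + 9 + 24\right) - 1 = 26 - 1 = 25$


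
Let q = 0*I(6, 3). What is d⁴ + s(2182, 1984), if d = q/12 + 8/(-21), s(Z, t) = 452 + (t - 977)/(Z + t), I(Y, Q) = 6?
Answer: 366426852695/810207846 ≈ 452.26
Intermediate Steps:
s(Z, t) = 452 + (-977 + t)/(Z + t)
q = 0 (q = 0*6 = 0)
d = -8/21 (d = 0/12 + 8/(-21) = 0*(1/12) + 8*(-1/21) = 0 - 8/21 = -8/21 ≈ -0.38095)
d⁴ + s(2182, 1984) = (-8/21)⁴ + (-977 + 452*2182 + 453*1984)/(2182 + 1984) = 4096/194481 + (-977 + 986264 + 898752)/4166 = 4096/194481 + (1/4166)*1884039 = 4096/194481 + 1884039/4166 = 366426852695/810207846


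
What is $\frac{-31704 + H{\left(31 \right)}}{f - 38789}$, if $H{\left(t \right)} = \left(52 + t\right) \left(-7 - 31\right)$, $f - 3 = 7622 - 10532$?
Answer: $\frac{17429}{20848} \approx 0.836$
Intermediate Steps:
$f = -2907$ ($f = 3 + \left(7622 - 10532\right) = 3 - 2910 = -2907$)
$H{\left(t \right)} = -1976 - 38 t$ ($H{\left(t \right)} = \left(52 + t\right) \left(-38\right) = -1976 - 38 t$)
$\frac{-31704 + H{\left(31 \right)}}{f - 38789} = \frac{-31704 - 3154}{-2907 - 38789} = \frac{-31704 - 3154}{-41696} = \left(-31704 - 3154\right) \left(- \frac{1}{41696}\right) = \left(-34858\right) \left(- \frac{1}{41696}\right) = \frac{17429}{20848}$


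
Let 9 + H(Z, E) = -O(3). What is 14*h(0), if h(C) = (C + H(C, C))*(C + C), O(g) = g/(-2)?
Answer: 0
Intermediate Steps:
O(g) = -g/2 (O(g) = g*(-½) = -g/2)
H(Z, E) = -15/2 (H(Z, E) = -9 - (-1)*3/2 = -9 - 1*(-3/2) = -9 + 3/2 = -15/2)
h(C) = 2*C*(-15/2 + C) (h(C) = (C - 15/2)*(C + C) = (-15/2 + C)*(2*C) = 2*C*(-15/2 + C))
14*h(0) = 14*(0*(-15 + 2*0)) = 14*(0*(-15 + 0)) = 14*(0*(-15)) = 14*0 = 0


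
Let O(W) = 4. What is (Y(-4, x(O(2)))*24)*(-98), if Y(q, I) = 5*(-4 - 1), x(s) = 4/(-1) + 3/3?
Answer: 58800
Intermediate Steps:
x(s) = -3 (x(s) = 4*(-1) + 3*(⅓) = -4 + 1 = -3)
Y(q, I) = -25 (Y(q, I) = 5*(-5) = -25)
(Y(-4, x(O(2)))*24)*(-98) = -25*24*(-98) = -600*(-98) = 58800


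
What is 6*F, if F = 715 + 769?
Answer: 8904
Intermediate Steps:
F = 1484
6*F = 6*1484 = 8904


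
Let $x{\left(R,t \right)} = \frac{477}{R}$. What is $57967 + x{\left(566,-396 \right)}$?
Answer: $\frac{32809799}{566} \approx 57968.0$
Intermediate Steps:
$57967 + x{\left(566,-396 \right)} = 57967 + \frac{477}{566} = \frac{32809799}{566}$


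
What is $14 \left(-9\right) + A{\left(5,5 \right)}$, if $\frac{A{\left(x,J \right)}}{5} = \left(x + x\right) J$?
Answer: $124$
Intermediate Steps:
$A{\left(x,J \right)} = 10 J x$ ($A{\left(x,J \right)} = 5 \left(x + x\right) J = 5 \cdot 2 x J = 5 \cdot 2 J x = 10 J x$)
$14 \left(-9\right) + A{\left(5,5 \right)} = 14 \left(-9\right) + 10 \cdot 5 \cdot 5 = -126 + 250 = 124$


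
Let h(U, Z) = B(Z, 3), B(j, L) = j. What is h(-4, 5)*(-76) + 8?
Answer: -372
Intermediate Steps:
h(U, Z) = Z
h(-4, 5)*(-76) + 8 = 5*(-76) + 8 = -380 + 8 = -372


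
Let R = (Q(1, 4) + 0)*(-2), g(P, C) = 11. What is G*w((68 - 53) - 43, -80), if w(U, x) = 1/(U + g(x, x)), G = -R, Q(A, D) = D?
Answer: -8/17 ≈ -0.47059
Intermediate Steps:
R = -8 (R = (4 + 0)*(-2) = 4*(-2) = -8)
G = 8 (G = -1*(-8) = 8)
w(U, x) = 1/(11 + U) (w(U, x) = 1/(U + 11) = 1/(11 + U))
G*w((68 - 53) - 43, -80) = 8/(11 + ((68 - 53) - 43)) = 8/(11 + (15 - 43)) = 8/(11 - 28) = 8/(-17) = 8*(-1/17) = -8/17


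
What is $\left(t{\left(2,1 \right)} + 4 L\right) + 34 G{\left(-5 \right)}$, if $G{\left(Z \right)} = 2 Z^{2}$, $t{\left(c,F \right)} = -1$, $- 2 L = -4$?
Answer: $1707$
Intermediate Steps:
$L = 2$ ($L = \left(- \frac{1}{2}\right) \left(-4\right) = 2$)
$\left(t{\left(2,1 \right)} + 4 L\right) + 34 G{\left(-5 \right)} = \left(-1 + 4 \cdot 2\right) + 34 \cdot 2 \left(-5\right)^{2} = \left(-1 + 8\right) + 34 \cdot 2 \cdot 25 = 7 + 34 \cdot 50 = 7 + 1700 = 1707$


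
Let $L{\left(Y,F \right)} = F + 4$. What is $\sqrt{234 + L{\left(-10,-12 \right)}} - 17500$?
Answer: $-17500 + \sqrt{226} \approx -17485.0$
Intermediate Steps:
$L{\left(Y,F \right)} = 4 + F$
$\sqrt{234 + L{\left(-10,-12 \right)}} - 17500 = \sqrt{234 + \left(4 - 12\right)} - 17500 = \sqrt{234 - 8} - 17500 = \sqrt{226} - 17500 = -17500 + \sqrt{226}$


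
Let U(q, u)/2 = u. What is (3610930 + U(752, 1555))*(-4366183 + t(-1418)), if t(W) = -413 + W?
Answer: -15786177316560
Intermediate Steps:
U(q, u) = 2*u
(3610930 + U(752, 1555))*(-4366183 + t(-1418)) = (3610930 + 2*1555)*(-4366183 + (-413 - 1418)) = (3610930 + 3110)*(-4366183 - 1831) = 3614040*(-4368014) = -15786177316560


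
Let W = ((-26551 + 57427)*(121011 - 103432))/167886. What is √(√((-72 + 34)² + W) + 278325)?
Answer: √(24212306963925 + 102597*√3362501642)/9327 ≈ 527.63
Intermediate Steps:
W = 90461534/27981 (W = (30876*17579)*(1/167886) = 542769204*(1/167886) = 90461534/27981 ≈ 3233.0)
√(√((-72 + 34)² + W) + 278325) = √(√((-72 + 34)² + 90461534/27981) + 278325) = √(√((-38)² + 90461534/27981) + 278325) = √(√(1444 + 90461534/27981) + 278325) = √(√(130866098/27981) + 278325) = √(11*√3362501642/9327 + 278325) = √(278325 + 11*√3362501642/9327)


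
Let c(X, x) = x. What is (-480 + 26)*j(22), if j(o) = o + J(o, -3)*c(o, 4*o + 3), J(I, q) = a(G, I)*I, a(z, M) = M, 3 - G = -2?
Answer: -20005964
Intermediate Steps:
G = 5 (G = 3 - 1*(-2) = 3 + 2 = 5)
J(I, q) = I² (J(I, q) = I*I = I²)
j(o) = o + o²*(3 + 4*o) (j(o) = o + o²*(4*o + 3) = o + o²*(3 + 4*o))
(-480 + 26)*j(22) = (-480 + 26)*(22*(1 + 22*(3 + 4*22))) = -9988*(1 + 22*(3 + 88)) = -9988*(1 + 22*91) = -9988*(1 + 2002) = -9988*2003 = -454*44066 = -20005964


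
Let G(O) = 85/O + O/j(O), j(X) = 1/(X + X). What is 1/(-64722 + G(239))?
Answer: 239/11835365 ≈ 2.0194e-5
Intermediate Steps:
j(X) = 1/(2*X)
G(O) = 2*O² + 85/O (G(O) = 85/O + O/((1/(2*O))) = 85/O + O*(2*O) = 85/O + 2*O² = 2*O² + 85/O)
1/(-64722 + G(239)) = 1/(-64722 + (85 + 2*239³)/239) = 1/(-64722 + (85 + 2*13651919)/239) = 1/(-64722 + (85 + 27303838)/239) = 1/(-64722 + (1/239)*27303923) = 1/(-64722 + 27303923/239) = 1/(11835365/239) = 239/11835365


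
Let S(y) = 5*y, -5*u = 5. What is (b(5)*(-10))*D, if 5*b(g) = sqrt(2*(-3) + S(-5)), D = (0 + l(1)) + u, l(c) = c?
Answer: 0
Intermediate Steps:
u = -1 (u = -1/5*5 = -1)
D = 0 (D = (0 + 1) - 1 = 1 - 1 = 0)
b(g) = I*sqrt(31)/5 (b(g) = sqrt(2*(-3) + 5*(-5))/5 = sqrt(-6 - 25)/5 = sqrt(-31)/5 = (I*sqrt(31))/5 = I*sqrt(31)/5)
(b(5)*(-10))*D = ((I*sqrt(31)/5)*(-10))*0 = -2*I*sqrt(31)*0 = 0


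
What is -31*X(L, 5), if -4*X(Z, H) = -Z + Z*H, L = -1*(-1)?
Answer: 31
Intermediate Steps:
L = 1
X(Z, H) = Z/4 - H*Z/4 (X(Z, H) = -(-Z + Z*H)/4 = -(-Z + H*Z)/4 = Z/4 - H*Z/4)
-31*X(L, 5) = -31*(1 - 1*5)/4 = -31*(1 - 5)/4 = -31*(-4)/4 = -31*(-1) = 31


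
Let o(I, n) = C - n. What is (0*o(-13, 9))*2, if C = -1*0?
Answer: 0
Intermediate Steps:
C = 0
o(I, n) = -n (o(I, n) = 0 - n = -n)
(0*o(-13, 9))*2 = (0*(-1*9))*2 = (0*(-9))*2 = 0*2 = 0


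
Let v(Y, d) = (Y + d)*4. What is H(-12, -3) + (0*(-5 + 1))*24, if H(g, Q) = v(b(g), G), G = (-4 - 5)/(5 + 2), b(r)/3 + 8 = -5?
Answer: -1128/7 ≈ -161.14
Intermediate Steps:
b(r) = -39 (b(r) = -24 + 3*(-5) = -24 - 15 = -39)
G = -9/7 ≈ -1.2857
v(Y, d) = 4*Y + 4*d
H(g, Q) = -1128/7 (H(g, Q) = 4*(-39) + 4*(-9/7) = -156 - 36/7 = -1128/7)
H(-12, -3) + (0*(-5 + 1))*24 = -1128/7 + (0*(-5 + 1))*24 = -1128/7 + (0*(-4))*24 = -1128/7 + 0*24 = -1128/7 + 0 = -1128/7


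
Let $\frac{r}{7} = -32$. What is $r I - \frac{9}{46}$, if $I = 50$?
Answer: $- \frac{515209}{46} \approx -11200.0$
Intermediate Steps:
$r = -224$ ($r = 7 \left(-32\right) = -224$)
$r I - \frac{9}{46} = \left(-224\right) 50 - \frac{9}{46} = -11200 - \frac{9}{46} = - \frac{515209}{46}$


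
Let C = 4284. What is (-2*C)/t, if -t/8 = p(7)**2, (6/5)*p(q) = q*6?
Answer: 153/175 ≈ 0.87429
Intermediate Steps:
p(q) = 5*q (p(q) = 5*(q*6)/6 = 5*(6*q)/6 = 5*q)
t = -9800 (t = -8*(5*7)**2 = -8*35**2 = -8*1225 = -9800)
(-2*C)/t = -2*4284/(-9800) = -8568*(-1/9800) = 153/175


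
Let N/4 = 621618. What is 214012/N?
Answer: 53503/621618 ≈ 0.086071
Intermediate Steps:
N = 2486472 (N = 4*621618 = 2486472)
214012/N = 214012/2486472 = 214012*(1/2486472) = 53503/621618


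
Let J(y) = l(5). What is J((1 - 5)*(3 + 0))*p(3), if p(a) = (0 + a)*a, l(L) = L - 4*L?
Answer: -135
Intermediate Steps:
l(L) = -3*L
p(a) = a² (p(a) = a*a = a²)
J(y) = -15 (J(y) = -3*5 = -15)
J((1 - 5)*(3 + 0))*p(3) = -15*3² = -15*9 = -135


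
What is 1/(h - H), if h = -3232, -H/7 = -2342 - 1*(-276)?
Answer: -1/17694 ≈ -5.6516e-5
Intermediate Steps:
H = 14462 (H = -7*(-2342 - 1*(-276)) = -7*(-2342 + 276) = -7*(-2066) = 14462)
1/(h - H) = 1/(-3232 - 1*14462) = 1/(-3232 - 14462) = 1/(-17694) = -1/17694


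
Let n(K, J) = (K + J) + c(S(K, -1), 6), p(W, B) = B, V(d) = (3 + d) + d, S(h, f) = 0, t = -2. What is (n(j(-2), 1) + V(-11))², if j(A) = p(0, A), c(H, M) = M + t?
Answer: 256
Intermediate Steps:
V(d) = 3 + 2*d
c(H, M) = -2 + M (c(H, M) = M - 2 = -2 + M)
j(A) = A
n(K, J) = 4 + J + K (n(K, J) = (K + J) + (-2 + 6) = (J + K) + 4 = 4 + J + K)
(n(j(-2), 1) + V(-11))² = ((4 + 1 - 2) + (3 + 2*(-11)))² = (3 + (3 - 22))² = (3 - 19)² = (-16)² = 256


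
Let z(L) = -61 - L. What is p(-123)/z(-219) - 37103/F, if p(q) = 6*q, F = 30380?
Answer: -14141357/2400020 ≈ -5.8922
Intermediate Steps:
p(-123)/z(-219) - 37103/F = (6*(-123))/(-61 - 1*(-219)) - 37103/30380 = -738/(-61 + 219) - 37103*1/30380 = -738/158 - 37103/30380 = -738*1/158 - 37103/30380 = -369/79 - 37103/30380 = -14141357/2400020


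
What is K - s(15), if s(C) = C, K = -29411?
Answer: -29426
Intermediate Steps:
K - s(15) = -29411 - 1*15 = -29411 - 15 = -29426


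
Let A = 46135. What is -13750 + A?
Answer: 32385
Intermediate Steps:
-13750 + A = -13750 + 46135 = 32385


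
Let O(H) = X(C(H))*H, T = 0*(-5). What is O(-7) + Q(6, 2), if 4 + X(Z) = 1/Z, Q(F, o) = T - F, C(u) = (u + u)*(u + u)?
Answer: 615/28 ≈ 21.964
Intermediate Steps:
T = 0
C(u) = 4*u² (C(u) = (2*u)*(2*u) = 4*u²)
Q(F, o) = -F (Q(F, o) = 0 - F = -F)
X(Z) = -4 + 1/Z
O(H) = H*(-4 + 1/(4*H²)) (O(H) = (-4 + 1/(4*H²))*H = H*(-4 + 1/(4*H²)))
O(-7) + Q(6, 2) = (-4*(-7) + (¼)/(-7)) - 1*6 = (28 + (¼)*(-⅐)) - 6 = (28 - 1/28) - 6 = 783/28 - 6 = 615/28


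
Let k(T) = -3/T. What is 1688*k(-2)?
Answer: 2532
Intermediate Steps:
1688*k(-2) = 1688*(-3/(-2)) = 1688*(-3*(-1/2)) = 1688*(3/2) = 2532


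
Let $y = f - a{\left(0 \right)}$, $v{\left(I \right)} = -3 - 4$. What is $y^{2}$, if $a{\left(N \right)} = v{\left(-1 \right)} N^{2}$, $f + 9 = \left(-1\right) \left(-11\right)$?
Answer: $4$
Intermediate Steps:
$v{\left(I \right)} = -7$
$f = 2$ ($f = -9 - -11 = -9 + 11 = 2$)
$a{\left(N \right)} = - 7 N^{2}$
$y = 2$ ($y = 2 - - 7 \cdot 0^{2} = 2 - \left(-7\right) 0 = 2 - 0 = 2 + 0 = 2$)
$y^{2} = 2^{2} = 4$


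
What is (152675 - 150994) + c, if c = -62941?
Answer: -61260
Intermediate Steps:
(152675 - 150994) + c = (152675 - 150994) - 62941 = 1681 - 62941 = -61260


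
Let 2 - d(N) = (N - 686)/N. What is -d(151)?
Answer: -837/151 ≈ -5.5430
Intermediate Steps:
d(N) = 2 - (-686 + N)/N (d(N) = 2 - (N - 686)/N = 2 - (-686 + N)/N)
-d(151) = -(686 + 151)/151 = -837/151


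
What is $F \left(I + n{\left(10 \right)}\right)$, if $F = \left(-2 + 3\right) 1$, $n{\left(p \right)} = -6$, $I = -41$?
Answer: $-47$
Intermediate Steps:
$F = 1$ ($F = 1 \cdot 1 = 1$)
$F \left(I + n{\left(10 \right)}\right) = 1 \left(-41 - 6\right) = 1 \left(-47\right) = -47$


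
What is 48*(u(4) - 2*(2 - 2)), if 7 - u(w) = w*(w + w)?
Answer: -1200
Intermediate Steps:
u(w) = 7 - 2*w² (u(w) = 7 - w*(w + w) = 7 - w*2*w = 7 - 2*w²)
48*(u(4) - 2*(2 - 2)) = 48*((7 - 2*4²) - 2*(2 - 2)) = 48*((7 - 2*16) - 2*0) = 48*((7 - 32) + 0) = 48*(-25 + 0) = 48*(-25) = -1200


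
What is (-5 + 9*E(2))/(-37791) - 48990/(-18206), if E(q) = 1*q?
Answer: 71197862/26462421 ≈ 2.6905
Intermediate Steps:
E(q) = q
(-5 + 9*E(2))/(-37791) - 48990/(-18206) = (-5 + 9*2)/(-37791) - 48990/(-18206) = (-5 + 18)*(-1/37791) - 48990*(-1/18206) = 13*(-1/37791) + 24495/9103 = -1/2907 + 24495/9103 = 71197862/26462421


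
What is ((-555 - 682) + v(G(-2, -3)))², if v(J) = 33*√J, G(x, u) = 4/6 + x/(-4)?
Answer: 3062879/2 - 13607*√42 ≈ 1.4433e+6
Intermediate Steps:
G(x, u) = ⅔ - x/4 (G(x, u) = 4*(⅙) + x*(-¼) = ⅔ - x/4)
((-555 - 682) + v(G(-2, -3)))² = ((-555 - 682) + 33*√(⅔ - ¼*(-2)))² = (-1237 + 33*√(⅔ + ½))² = (-1237 + 33*√(7/6))² = (-1237 + 33*(√42/6))² = (-1237 + 11*√42/2)²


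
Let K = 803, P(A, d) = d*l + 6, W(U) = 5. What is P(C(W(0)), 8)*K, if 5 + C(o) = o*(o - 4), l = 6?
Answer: 43362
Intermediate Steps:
C(o) = -5 + o*(-4 + o) (C(o) = -5 + o*(o - 4) = -5 + o*(-4 + o))
P(A, d) = 6 + 6*d (P(A, d) = d*6 + 6 = 6*d + 6 = 6 + 6*d)
P(C(W(0)), 8)*K = (6 + 6*8)*803 = (6 + 48)*803 = 54*803 = 43362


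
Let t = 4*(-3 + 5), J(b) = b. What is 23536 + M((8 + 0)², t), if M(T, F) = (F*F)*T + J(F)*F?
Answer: 27696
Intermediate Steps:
t = 8 (t = 4*2 = 8)
M(T, F) = F² + T*F² (M(T, F) = (F*F)*T + F*F = F²*T + F² = T*F² + F² = F² + T*F²)
23536 + M((8 + 0)², t) = 23536 + 8²*(1 + (8 + 0)²) = 23536 + 64*(1 + 8²) = 23536 + 64*(1 + 64) = 23536 + 64*65 = 23536 + 4160 = 27696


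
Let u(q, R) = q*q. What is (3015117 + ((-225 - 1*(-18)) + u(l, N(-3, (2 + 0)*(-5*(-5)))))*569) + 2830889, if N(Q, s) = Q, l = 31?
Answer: 6275032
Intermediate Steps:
u(q, R) = q²
(3015117 + ((-225 - 1*(-18)) + u(l, N(-3, (2 + 0)*(-5*(-5)))))*569) + 2830889 = (3015117 + ((-225 - 1*(-18)) + 31²)*569) + 2830889 = (3015117 + ((-225 + 18) + 961)*569) + 2830889 = (3015117 + (-207 + 961)*569) + 2830889 = (3015117 + 754*569) + 2830889 = (3015117 + 429026) + 2830889 = 3444143 + 2830889 = 6275032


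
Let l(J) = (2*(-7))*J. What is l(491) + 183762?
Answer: 176888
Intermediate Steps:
l(J) = -14*J
l(491) + 183762 = -14*491 + 183762 = -6874 + 183762 = 176888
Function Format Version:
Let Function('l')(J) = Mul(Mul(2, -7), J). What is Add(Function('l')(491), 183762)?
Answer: 176888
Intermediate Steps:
Function('l')(J) = Mul(-14, J)
Add(Function('l')(491), 183762) = Add(Mul(-14, 491), 183762) = Add(-6874, 183762) = 176888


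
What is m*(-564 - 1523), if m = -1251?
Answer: 2610837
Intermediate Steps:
m*(-564 - 1523) = -1251*(-564 - 1523) = -1251*(-2087) = 2610837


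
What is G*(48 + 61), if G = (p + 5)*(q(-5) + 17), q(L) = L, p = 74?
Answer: 103332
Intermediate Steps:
G = 948 (G = (74 + 5)*(-5 + 17) = 79*12 = 948)
G*(48 + 61) = 948*(48 + 61) = 948*109 = 103332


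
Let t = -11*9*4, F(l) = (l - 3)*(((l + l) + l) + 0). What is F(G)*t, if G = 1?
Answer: 2376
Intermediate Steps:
F(l) = 3*l*(-3 + l) (F(l) = (-3 + l)*((2*l + l) + 0) = (-3 + l)*(3*l + 0) = (-3 + l)*(3*l) = 3*l*(-3 + l))
t = -396 (t = -99*4 = -396)
F(G)*t = (3*1*(-3 + 1))*(-396) = (3*1*(-2))*(-396) = -6*(-396) = 2376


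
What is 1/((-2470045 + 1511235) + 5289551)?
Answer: 1/4330741 ≈ 2.3091e-7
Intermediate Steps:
1/((-2470045 + 1511235) + 5289551) = 1/(-958810 + 5289551) = 1/4330741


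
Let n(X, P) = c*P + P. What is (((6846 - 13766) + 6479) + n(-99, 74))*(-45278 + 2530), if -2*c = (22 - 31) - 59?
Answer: -91865452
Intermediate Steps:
c = 34 (c = -((22 - 31) - 59)/2 = -(-9 - 59)/2 = -½*(-68) = 34)
n(X, P) = 35*P (n(X, P) = 34*P + P = 35*P)
(((6846 - 13766) + 6479) + n(-99, 74))*(-45278 + 2530) = (((6846 - 13766) + 6479) + 35*74)*(-45278 + 2530) = ((-6920 + 6479) + 2590)*(-42748) = (-441 + 2590)*(-42748) = 2149*(-42748) = -91865452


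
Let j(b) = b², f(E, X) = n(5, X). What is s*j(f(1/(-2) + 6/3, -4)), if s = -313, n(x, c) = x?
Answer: -7825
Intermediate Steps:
f(E, X) = 5
s*j(f(1/(-2) + 6/3, -4)) = -313*5² = -313*25 = -7825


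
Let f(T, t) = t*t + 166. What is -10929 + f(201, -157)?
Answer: 13886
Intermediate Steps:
f(T, t) = 166 + t² (f(T, t) = t² + 166 = 166 + t²)
-10929 + f(201, -157) = -10929 + (166 + (-157)²) = -10929 + (166 + 24649) = -10929 + 24815 = 13886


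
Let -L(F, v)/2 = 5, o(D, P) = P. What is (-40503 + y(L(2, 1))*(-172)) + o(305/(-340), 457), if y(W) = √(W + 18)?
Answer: -40046 - 344*√2 ≈ -40533.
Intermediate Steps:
L(F, v) = -10 (L(F, v) = -2*5 = -10)
y(W) = √(18 + W)
(-40503 + y(L(2, 1))*(-172)) + o(305/(-340), 457) = (-40503 + √(18 - 10)*(-172)) + 457 = (-40503 + √8*(-172)) + 457 = (-40503 + (2*√2)*(-172)) + 457 = (-40503 - 344*√2) + 457 = -40046 - 344*√2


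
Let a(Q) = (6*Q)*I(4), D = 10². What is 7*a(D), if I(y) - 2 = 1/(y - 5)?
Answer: 4200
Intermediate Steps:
I(y) = 2 + 1/(-5 + y) (I(y) = 2 + 1/(y - 5) = 2 + 1/(-5 + y))
D = 100
a(Q) = 6*Q (a(Q) = (6*Q)*((-9 + 2*4)/(-5 + 4)) = (6*Q)*((-9 + 8)/(-1)) = (6*Q)*(-1*(-1)) = (6*Q)*1 = 6*Q)
7*a(D) = 7*(6*100) = 7*600 = 4200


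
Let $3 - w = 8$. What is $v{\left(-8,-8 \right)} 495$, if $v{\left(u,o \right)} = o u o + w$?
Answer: $-255915$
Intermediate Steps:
$w = -5$ ($w = 3 - 8 = -5$)
$v{\left(u,o \right)} = -5 + u o^{2}$ ($v{\left(u,o \right)} = o u o - 5 = u o^{2} - 5 = -5 + u o^{2}$)
$v{\left(-8,-8 \right)} 495 = \left(-5 - 8 \left(-8\right)^{2}\right) 495 = \left(-5 - 512\right) 495 = \left(-517\right) 495 = -255915$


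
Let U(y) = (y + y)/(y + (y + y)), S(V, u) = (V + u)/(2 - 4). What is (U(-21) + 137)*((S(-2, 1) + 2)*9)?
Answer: 6195/2 ≈ 3097.5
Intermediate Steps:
S(V, u) = -V/2 - u/2 (S(V, u) = (V + u)/(-2) = (V + u)*(-½) = -V/2 - u/2)
U(y) = ⅔ (U(y) = (2*y)/(y + 2*y) = (2*y)/((3*y)) = (2*y)*(1/(3*y)) = ⅔)
(U(-21) + 137)*((S(-2, 1) + 2)*9) = (⅔ + 137)*(((-½*(-2) - ½*1) + 2)*9) = 413*(((1 - ½) + 2)*9)/3 = 413*((½ + 2)*9)/3 = 413*((5/2)*9)/3 = (413/3)*(45/2) = 6195/2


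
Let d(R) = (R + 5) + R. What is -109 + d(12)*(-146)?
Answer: -4343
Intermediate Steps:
d(R) = 5 + 2*R (d(R) = (5 + R) + R = 5 + 2*R)
-109 + d(12)*(-146) = -109 + (5 + 2*12)*(-146) = -109 + (5 + 24)*(-146) = -109 + 29*(-146) = -109 - 4234 = -4343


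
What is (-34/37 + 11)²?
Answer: 139129/1369 ≈ 101.63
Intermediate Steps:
(-34/37 + 11)² = (373/37)² = 139129/1369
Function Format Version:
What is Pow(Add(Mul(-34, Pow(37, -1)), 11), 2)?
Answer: Rational(139129, 1369) ≈ 101.63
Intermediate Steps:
Pow(Add(Mul(-34, Pow(37, -1)), 11), 2) = Pow(Add(Mul(-34, Rational(1, 37)), 11), 2) = Pow(Add(Rational(-34, 37), 11), 2) = Pow(Rational(373, 37), 2) = Rational(139129, 1369)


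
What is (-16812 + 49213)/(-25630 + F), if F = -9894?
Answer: -32401/35524 ≈ -0.91209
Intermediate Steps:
(-16812 + 49213)/(-25630 + F) = (-16812 + 49213)/(-25630 - 9894) = 32401/(-35524) = 32401*(-1/35524) = -32401/35524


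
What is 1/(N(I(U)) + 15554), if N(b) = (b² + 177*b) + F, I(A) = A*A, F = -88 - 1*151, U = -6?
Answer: 1/22983 ≈ 4.3510e-5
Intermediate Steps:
F = -239 (F = -88 - 151 = -239)
I(A) = A²
N(b) = -239 + b² + 177*b (N(b) = (b² + 177*b) - 239 = -239 + b² + 177*b)
1/(N(I(U)) + 15554) = 1/((-239 + ((-6)²)² + 177*(-6)²) + 15554) = 1/((-239 + 36² + 177*36) + 15554) = 1/((-239 + 1296 + 6372) + 15554) = 1/(7429 + 15554) = 1/22983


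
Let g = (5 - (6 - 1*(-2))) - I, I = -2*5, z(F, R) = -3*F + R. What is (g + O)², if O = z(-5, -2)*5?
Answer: 5184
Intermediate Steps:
z(F, R) = R - 3*F
I = -10
O = 65 (O = (-2 - 3*(-5))*5 = (-2 + 15)*5 = 13*5 = 65)
g = 7 (g = (5 - (6 - 1*(-2))) - 1*(-10) = (5 - (6 + 2)) + 10 = (5 - 1*8) + 10 = (5 - 8) + 10 = -3 + 10 = 7)
(g + O)² = (7 + 65)² = 72² = 5184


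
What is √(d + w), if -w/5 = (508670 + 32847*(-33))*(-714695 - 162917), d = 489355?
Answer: I*√2524367055505 ≈ 1.5888e+6*I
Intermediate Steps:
w = -2524367544860 (w = -5*(508670 + 32847*(-33))*(-714695 - 162917) = -5*(508670 - 1083951)*(-877612) = -(-2876405)*(-877612) = -5*504873508972 = -2524367544860)
√(d + w) = √(489355 - 2524367544860) = √(-2524367055505) = I*√2524367055505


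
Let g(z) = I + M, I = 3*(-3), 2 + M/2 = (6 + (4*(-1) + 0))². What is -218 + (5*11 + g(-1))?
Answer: -168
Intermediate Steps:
M = 4 (M = -4 + 2*(6 + (4*(-1) + 0))² = -4 + 2*(6 + (-4 + 0))² = -4 + 2*(6 - 4)² = -4 + 2*2² = -4 + 2*4 = -4 + 8 = 4)
I = -9
g(z) = -5 (g(z) = -9 + 4 = -5)
-218 + (5*11 + g(-1)) = -218 + (5*11 - 5) = -218 + (55 - 5) = -218 + 50 = -168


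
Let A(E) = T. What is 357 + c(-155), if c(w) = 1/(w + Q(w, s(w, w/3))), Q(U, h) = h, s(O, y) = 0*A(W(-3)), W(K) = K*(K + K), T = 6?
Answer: 55334/155 ≈ 356.99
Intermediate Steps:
W(K) = 2*K² (W(K) = K*(2*K) = 2*K²)
A(E) = 6
s(O, y) = 0 (s(O, y) = 0*6 = 0)
c(w) = 1/w (c(w) = 1/(w + 0) = 1/w)
357 + c(-155) = 357 + 1/(-155) = 357 - 1/155 = 55334/155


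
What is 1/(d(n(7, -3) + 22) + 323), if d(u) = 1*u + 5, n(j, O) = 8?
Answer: 1/358 ≈ 0.0027933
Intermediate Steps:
d(u) = 5 + u (d(u) = u + 5 = 5 + u)
1/(d(n(7, -3) + 22) + 323) = 1/((5 + (8 + 22)) + 323) = 1/((5 + 30) + 323) = 1/(35 + 323) = 1/358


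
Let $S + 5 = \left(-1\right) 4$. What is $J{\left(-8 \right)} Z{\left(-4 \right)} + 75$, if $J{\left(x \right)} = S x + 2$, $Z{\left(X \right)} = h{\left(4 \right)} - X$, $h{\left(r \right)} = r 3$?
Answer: $1259$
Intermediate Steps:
$h{\left(r \right)} = 3 r$
$S = -9$ ($S = -5 - 4 = -9$)
$Z{\left(X \right)} = 12 - X$ ($Z{\left(X \right)} = 3 \cdot 4 - X = 12 - X$)
$J{\left(x \right)} = 2 - 9 x$ ($J{\left(x \right)} = - 9 x + 2 = 2 - 9 x$)
$J{\left(-8 \right)} Z{\left(-4 \right)} + 75 = \left(2 - -72\right) \left(12 - -4\right) + 75 = \left(2 + 72\right) \left(12 + 4\right) + 75 = 74 \cdot 16 + 75 = 1184 + 75 = 1259$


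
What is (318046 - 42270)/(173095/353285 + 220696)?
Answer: 19485504832/15593751891 ≈ 1.2496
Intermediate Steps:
(318046 - 42270)/(173095/353285 + 220696) = 275776/(173095*(1/353285) + 220696) = 275776/(34619/70657 + 220696) = 275776/(15593751891/70657) = 275776*(70657/15593751891) = 19485504832/15593751891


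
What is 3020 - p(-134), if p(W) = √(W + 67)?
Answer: 3020 - I*√67 ≈ 3020.0 - 8.1853*I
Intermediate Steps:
p(W) = √(67 + W)
3020 - p(-134) = 3020 - √(67 - 134) = 3020 - √(-67) = 3020 - I*√67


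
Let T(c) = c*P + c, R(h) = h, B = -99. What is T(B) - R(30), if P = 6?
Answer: -723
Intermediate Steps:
T(c) = 7*c (T(c) = c*6 + c = 6*c + c = 7*c)
T(B) - R(30) = 7*(-99) - 1*30 = -693 - 30 = -723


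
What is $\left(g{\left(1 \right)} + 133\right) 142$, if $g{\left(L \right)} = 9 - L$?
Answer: $20022$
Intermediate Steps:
$\left(g{\left(1 \right)} + 133\right) 142 = \left(\left(9 - 1\right) + 133\right) 142 = \left(8 + 133\right) 142 = 141 \cdot 142 = 20022$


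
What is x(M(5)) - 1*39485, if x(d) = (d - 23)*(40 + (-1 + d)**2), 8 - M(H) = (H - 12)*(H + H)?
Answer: 288810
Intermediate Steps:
M(H) = 8 - 2*H*(-12 + H) (M(H) = 8 - (H - 12)*(H + H) = 8 - (-12 + H)*2*H = 8 - 2*H*(-12 + H))
x(d) = (-23 + d)*(40 + (-1 + d)**2)
x(M(5)) - 1*39485 = (-943 + (8 - 2*5**2 + 24*5)**3 - 25*(8 - 2*5**2 + 24*5)**2 + 87*(8 - 2*5**2 + 24*5)) - 1*39485 = (-943 + (8 - 2*25 + 120)**3 - 25*(8 - 2*25 + 120)**2 + 87*(8 - 2*25 + 120)) - 39485 = (-943 + (8 - 50 + 120)**3 - 25*(8 - 50 + 120)**2 + 87*(8 - 50 + 120)) - 39485 = (-943 + 78**3 - 25*78**2 + 87*78) - 39485 = (-943 + 474552 - 25*6084 + 6786) - 39485 = (-943 + 474552 - 152100 + 6786) - 39485 = 328295 - 39485 = 288810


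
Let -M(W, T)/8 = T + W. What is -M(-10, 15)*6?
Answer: 240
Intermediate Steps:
M(W, T) = -8*T - 8*W (M(W, T) = -8*(T + W) = -8*T - 8*W)
-M(-10, 15)*6 = -(-8*15 - 8*(-10))*6 = -(-120 + 80)*6 = -(-40)*6 = -1*(-240) = 240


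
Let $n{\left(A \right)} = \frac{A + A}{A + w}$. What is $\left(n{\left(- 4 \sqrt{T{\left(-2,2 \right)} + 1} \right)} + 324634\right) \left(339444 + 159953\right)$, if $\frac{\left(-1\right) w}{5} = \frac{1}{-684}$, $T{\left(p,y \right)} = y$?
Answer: $\frac{3640789458283216846}{22457063} + \frac{13663501920 \sqrt{3}}{22457063} \approx 1.6212 \cdot 10^{11}$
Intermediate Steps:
$w = \frac{5}{684}$ ($w = - \frac{5}{-684} = \left(-5\right) \left(- \frac{1}{684}\right) = \frac{5}{684} \approx 0.0073099$)
$n{\left(A \right)} = \frac{2 A}{\frac{5}{684} + A}$ ($n{\left(A \right)} = \frac{A + A}{A + \frac{5}{684}} = \frac{2 A}{\frac{5}{684} + A}$)
$\left(n{\left(- 4 \sqrt{T{\left(-2,2 \right)} + 1} \right)} + 324634\right) \left(339444 + 159953\right) = \left(\frac{1368 \left(- 4 \sqrt{2 + 1}\right)}{5 + 684 \left(- 4 \sqrt{2 + 1}\right)} + 324634\right) \left(339444 + 159953\right) = \left(\frac{1368 \left(- 4 \sqrt{3}\right)}{5 + 684 \left(- 4 \sqrt{3}\right)} + 324634\right) 499397 = \left(\frac{1368 \left(- 4 \sqrt{3}\right)}{5 - 2736 \sqrt{3}} + 324634\right) 499397 = \left(- \frac{5472 \sqrt{3}}{5 - 2736 \sqrt{3}} + 324634\right) 499397 = \left(324634 - \frac{5472 \sqrt{3}}{5 - 2736 \sqrt{3}}\right) 499397 = 162121245698 - \frac{2732700384 \sqrt{3}}{5 - 2736 \sqrt{3}}$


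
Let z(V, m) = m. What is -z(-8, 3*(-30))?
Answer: 90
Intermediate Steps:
-z(-8, 3*(-30)) = -3*(-30) = -1*(-90) = 90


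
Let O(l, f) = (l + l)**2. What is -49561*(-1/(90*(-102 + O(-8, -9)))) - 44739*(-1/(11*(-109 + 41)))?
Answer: -301142/5355 ≈ -56.236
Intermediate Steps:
O(l, f) = 4*l**2 (O(l, f) = (2*l)**2 = 4*l**2)
-49561*(-1/(90*(-102 + O(-8, -9)))) - 44739*(-1/(11*(-109 + 41))) = -49561*(-1/(90*(-102 + 4*(-8)**2))) - 44739*(-1/(11*(-109 + 41))) = -49561*(-1/(90*(-102 + 4*64))) - 44739/((-68*(-11))) = -49561*(-1/(90*(-102 + 256))) - 44739/748 = -49561/(154*(-90)) - 44739*1/748 = -49561/(-13860) - 44739/748 = -49561*(-1/13860) - 44739/748 = 49561/13860 - 44739/748 = -301142/5355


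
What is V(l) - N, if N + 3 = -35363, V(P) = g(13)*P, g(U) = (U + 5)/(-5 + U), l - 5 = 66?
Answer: 142103/4 ≈ 35526.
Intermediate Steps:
l = 71 (l = 5 + 66 = 71)
g(U) = (5 + U)/(-5 + U)
V(P) = 9*P/4 (V(P) = ((5 + 13)/(-5 + 13))*P = (18/8)*P = ((⅛)*18)*P = 9*P/4)
N = -35366 (N = -3 - 35363 = -35366)
V(l) - N = (9/4)*71 - 1*(-35366) = 639/4 + 35366 = 142103/4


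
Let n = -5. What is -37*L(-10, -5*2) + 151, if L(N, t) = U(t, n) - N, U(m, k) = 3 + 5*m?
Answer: 1520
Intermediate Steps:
L(N, t) = 3 - N + 5*t (L(N, t) = (3 + 5*t) - N = 3 - N + 5*t)
-37*L(-10, -5*2) + 151 = -37*(3 - 1*(-10) + 5*(-5*2)) + 151 = -37*(3 + 10 + 5*(-10)) + 151 = -37*(3 + 10 - 50) + 151 = -37*(-37) + 151 = 1369 + 151 = 1520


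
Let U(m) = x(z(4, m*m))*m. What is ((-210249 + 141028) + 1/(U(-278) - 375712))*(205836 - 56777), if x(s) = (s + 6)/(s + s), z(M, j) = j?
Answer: -1078093905199968061/104486581 ≈ -1.0318e+10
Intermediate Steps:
x(s) = (6 + s)/(2*s) (x(s) = (6 + s)/((2*s)) = (6 + s)*(1/(2*s)) = (6 + s)/(2*s))
U(m) = (6 + m²)/(2*m) (U(m) = ((6 + m*m)/(2*((m*m))))*m = ((6 + m²)/(2*(m²)))*m = ((6 + m²)/(2*m²))*m = (6 + m²)/(2*m))
((-210249 + 141028) + 1/(U(-278) - 375712))*(205836 - 56777) = ((-210249 + 141028) + 1/(((½)*(-278) + 3/(-278)) - 375712))*(205836 - 56777) = (-69221 + 1/((-139 + 3*(-1/278)) - 375712))*149059 = (-69221 + 1/((-139 - 3/278) - 375712))*149059 = (-69221 + 1/(-38645/278 - 375712))*149059 = (-69221 + 1/(-104486581/278))*149059 = (-69221 - 278/104486581)*149059 = -7232665623679/104486581*149059 = -1078093905199968061/104486581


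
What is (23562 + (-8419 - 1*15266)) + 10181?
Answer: 10058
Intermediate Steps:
(23562 + (-8419 - 1*15266)) + 10181 = (23562 + (-8419 - 15266)) + 10181 = (23562 - 23685) + 10181 = -123 + 10181 = 10058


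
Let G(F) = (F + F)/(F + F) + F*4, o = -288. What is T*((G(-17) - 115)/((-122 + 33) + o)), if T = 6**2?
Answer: 504/29 ≈ 17.379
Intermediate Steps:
G(F) = 1 + 4*F (G(F) = (2*F)/((2*F)) + 4*F = (2*F)*(1/(2*F)) + 4*F = 1 + 4*F)
T = 36
T*((G(-17) - 115)/((-122 + 33) + o)) = 36*(((1 + 4*(-17)) - 115)/((-122 + 33) - 288)) = 36*(((1 - 68) - 115)/(-89 - 288)) = 36*((-67 - 115)/(-377)) = 36*(-182*(-1/377)) = 36*(14/29) = 504/29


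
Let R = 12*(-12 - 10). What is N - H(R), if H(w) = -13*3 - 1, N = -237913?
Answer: -237873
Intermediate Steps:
R = -264 (R = 12*(-22) = -264)
H(w) = -40 (H(w) = -39 - 1 = -40)
N - H(R) = -237913 - 1*(-40) = -237913 + 40 = -237873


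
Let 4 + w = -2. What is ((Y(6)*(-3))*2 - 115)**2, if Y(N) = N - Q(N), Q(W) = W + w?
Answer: 22801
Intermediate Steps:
w = -6 (w = -4 - 2 = -6)
Q(W) = -6 + W (Q(W) = W - 6 = -6 + W)
Y(N) = 6 (Y(N) = N - (-6 + N) = N + (6 - N) = 6)
((Y(6)*(-3))*2 - 115)**2 = ((6*(-3))*2 - 115)**2 = (-18*2 - 115)**2 = (-36 - 115)**2 = (-151)**2 = 22801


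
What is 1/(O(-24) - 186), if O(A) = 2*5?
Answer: -1/176 ≈ -0.0056818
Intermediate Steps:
O(A) = 10
1/(O(-24) - 186) = 1/(10 - 186) = 1/(-176) = -1/176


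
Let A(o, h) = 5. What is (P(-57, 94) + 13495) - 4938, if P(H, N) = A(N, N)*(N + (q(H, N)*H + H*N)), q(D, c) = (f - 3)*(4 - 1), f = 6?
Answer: -20328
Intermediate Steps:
q(D, c) = 9 (q(D, c) = (6 - 3)*(4 - 1) = 3*3 = 9)
P(H, N) = 5*N + 45*H + 5*H*N (P(H, N) = 5*(N + (9*H + H*N)) = 5*(N + 9*H + H*N) = 5*N + 45*H + 5*H*N)
(P(-57, 94) + 13495) - 4938 = ((5*94 + 45*(-57) + 5*(-57)*94) + 13495) - 4938 = ((470 - 2565 - 26790) + 13495) - 4938 = (-28885 + 13495) - 4938 = -15390 - 4938 = -20328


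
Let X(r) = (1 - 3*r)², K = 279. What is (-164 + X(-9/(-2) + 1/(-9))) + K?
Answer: 9469/36 ≈ 263.03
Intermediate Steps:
(-164 + X(-9/(-2) + 1/(-9))) + K = (-164 + (-1 + 3*(-9/(-2) + 1/(-9)))²) + 279 = (-164 + (-1 + 3*(-9*(-½) + 1*(-⅑)))²) + 279 = (-164 + (-1 + 3*(9/2 - ⅑))²) + 279 = (-164 + (-1 + 3*(79/18))²) + 279 = (-164 + (-1 + 79/6)²) + 279 = (-164 + (73/6)²) + 279 = (-164 + 5329/36) + 279 = -575/36 + 279 = 9469/36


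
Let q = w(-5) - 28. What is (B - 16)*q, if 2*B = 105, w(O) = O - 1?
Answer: -1241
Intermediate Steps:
w(O) = -1 + O
B = 105/2 (B = (1/2)*105 = 105/2 ≈ 52.500)
q = -34 (q = (-1 - 5) - 28 = -6 - 28 = -34)
(B - 16)*q = (105/2 - 16)*(-34) = (73/2)*(-34) = -1241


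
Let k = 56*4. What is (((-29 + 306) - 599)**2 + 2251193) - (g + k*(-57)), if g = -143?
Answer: 2367788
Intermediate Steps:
k = 224
(((-29 + 306) - 599)**2 + 2251193) - (g + k*(-57)) = (((-29 + 306) - 599)**2 + 2251193) - (-143 + 224*(-57)) = ((277 - 599)**2 + 2251193) - (-143 - 12768) = ((-322)**2 + 2251193) - 1*(-12911) = (103684 + 2251193) + 12911 = 2354877 + 12911 = 2367788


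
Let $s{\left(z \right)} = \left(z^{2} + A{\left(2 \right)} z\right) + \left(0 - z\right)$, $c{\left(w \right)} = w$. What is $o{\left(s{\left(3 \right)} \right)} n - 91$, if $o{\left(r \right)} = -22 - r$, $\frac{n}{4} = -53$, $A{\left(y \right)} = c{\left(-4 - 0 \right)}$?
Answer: $3301$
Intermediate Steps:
$A{\left(y \right)} = -4$ ($A{\left(y \right)} = -4 - 0 = -4 + 0 = -4$)
$n = -212$ ($n = 4 \left(-53\right) = -212$)
$s{\left(z \right)} = z^{2} - 5 z$ ($s{\left(z \right)} = \left(z^{2} - 4 z\right) + \left(0 - z\right) = \left(z^{2} - 4 z\right) - z = z^{2} - 5 z$)
$o{\left(s{\left(3 \right)} \right)} n - 91 = \left(-22 - 3 \left(-5 + 3\right)\right) \left(-212\right) - 91 = \left(-22 - 3 \left(-2\right)\right) \left(-212\right) - 91 = \left(-22 - -6\right) \left(-212\right) - 91 = \left(-22 + 6\right) \left(-212\right) - 91 = \left(-16\right) \left(-212\right) - 91 = 3392 - 91 = 3301$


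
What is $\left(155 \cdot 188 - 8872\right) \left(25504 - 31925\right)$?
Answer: $-130140828$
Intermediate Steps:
$\left(155 \cdot 188 - 8872\right) \left(25504 - 31925\right) = \left(29140 - 8872\right) \left(-6421\right) = 20268 \left(-6421\right) = -130140828$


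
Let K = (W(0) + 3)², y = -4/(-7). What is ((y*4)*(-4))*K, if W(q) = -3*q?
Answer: -576/7 ≈ -82.286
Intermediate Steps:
y = 4/7 (y = -4*(-⅐) = 4/7 ≈ 0.57143)
K = 9 (K = (-3*0 + 3)² = (0 + 3)² = 3² = 9)
((y*4)*(-4))*K = (((4/7)*4)*(-4))*9 = ((16/7)*(-4))*9 = -64/7*9 = -576/7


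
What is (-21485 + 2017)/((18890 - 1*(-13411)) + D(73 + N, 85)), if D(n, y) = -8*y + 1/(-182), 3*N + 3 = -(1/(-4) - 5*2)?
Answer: -3543176/5755021 ≈ -0.61567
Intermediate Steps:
N = 29/12 (N = -1 + (-(1/(-4) - 5*2))/3 = -1 + (-(1*(-¼) - 10))/3 = -1 + (-(-¼ - 10))/3 = -1 + (-1*(-41/4))/3 = -1 + (⅓)*(41/4) = -1 + 41/12 = 29/12 ≈ 2.4167)
D(n, y) = -1/182 - 8*y (D(n, y) = -8*y - 1/182 = -1/182 - 8*y)
(-21485 + 2017)/((18890 - 1*(-13411)) + D(73 + N, 85)) = (-21485 + 2017)/((18890 - 1*(-13411)) + (-1/182 - 8*85)) = -19468/((18890 + 13411) + (-1/182 - 680)) = -19468/(32301 - 123761/182) = -19468/5755021/182 = -19468*182/5755021 = -3543176/5755021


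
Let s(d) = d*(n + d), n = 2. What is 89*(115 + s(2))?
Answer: 10947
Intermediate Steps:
s(d) = d*(2 + d)
89*(115 + s(2)) = 89*(115 + 2*(2 + 2)) = 89*(115 + 2*4) = 89*(115 + 8) = 89*123 = 10947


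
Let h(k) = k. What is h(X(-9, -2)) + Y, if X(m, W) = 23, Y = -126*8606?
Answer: -1084333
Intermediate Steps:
Y = -1084356
h(X(-9, -2)) + Y = 23 - 1084356 = -1084333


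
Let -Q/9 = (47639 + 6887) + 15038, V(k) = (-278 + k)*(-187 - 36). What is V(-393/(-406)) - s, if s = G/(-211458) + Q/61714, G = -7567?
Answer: 40921331270172490/662283389859 ≈ 61788.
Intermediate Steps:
V(k) = 61994 - 223*k (V(k) = (-278 + k)*(-223) = 61994 - 223*k)
Q = -626076 (Q = -9*((47639 + 6887) + 15038) = -9*(54526 + 15038) = -9*69564 = -626076)
s = -65960894485/6524959506 (s = -7567/(-211458) - 626076/61714 = -7567*(-1/211458) - 626076*1/61714 = 7567/211458 - 313038/30857 = -65960894485/6524959506 ≈ -10.109)
V(-393/(-406)) - s = (61994 - (-87639)/(-406)) - 1*(-65960894485/6524959506) = (61994 - (-87639)*(-1)/406) + 65960894485/6524959506 = (61994 - 223*393/406) + 65960894485/6524959506 = (61994 - 87639/406) + 65960894485/6524959506 = 25081925/406 + 65960894485/6524959506 = 40921331270172490/662283389859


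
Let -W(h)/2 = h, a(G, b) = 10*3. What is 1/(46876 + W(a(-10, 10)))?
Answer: 1/46816 ≈ 2.1360e-5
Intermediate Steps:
a(G, b) = 30
W(h) = -2*h
1/(46876 + W(a(-10, 10))) = 1/(46876 - 2*30) = 1/(46876 - 60) = 1/46816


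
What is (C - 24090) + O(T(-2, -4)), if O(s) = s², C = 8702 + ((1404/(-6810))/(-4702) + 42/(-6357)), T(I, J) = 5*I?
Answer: -86443094985187/5654307815 ≈ -15288.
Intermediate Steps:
C = 49203749496663/5654307815 (C = 8702 + ((1404*(-1/6810))*(-1/4702) + 42*(-1/6357)) = 8702 + (-234/1135*(-1/4702) - 14/2119) = 8702 + (117/2668385 - 14/2119) = 8702 - 37109467/5654307815 = 49203749496663/5654307815 ≈ 8702.0)
(C - 24090) + O(T(-2, -4)) = (49203749496663/5654307815 - 24090) + (5*(-2))² = -87008525766687/5654307815 + (-10)² = -87008525766687/5654307815 + 100 = -86443094985187/5654307815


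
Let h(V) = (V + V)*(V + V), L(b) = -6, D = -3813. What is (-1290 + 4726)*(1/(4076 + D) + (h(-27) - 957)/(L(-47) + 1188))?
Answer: 295724494/51811 ≈ 5707.8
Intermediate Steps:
h(V) = 4*V² (h(V) = (2*V)*(2*V) = 4*V²)
(-1290 + 4726)*(1/(4076 + D) + (h(-27) - 957)/(L(-47) + 1188)) = (-1290 + 4726)*(1/(4076 - 3813) + (4*(-27)² - 957)/(-6 + 1188)) = 3436*(1/263 + (4*729 - 957)/1182) = 3436*(1/263 + (2916 - 957)*(1/1182)) = 3436*(1/263 + 1959*(1/1182)) = 3436*(1/263 + 653/394) = 3436*(172133/103622) = 295724494/51811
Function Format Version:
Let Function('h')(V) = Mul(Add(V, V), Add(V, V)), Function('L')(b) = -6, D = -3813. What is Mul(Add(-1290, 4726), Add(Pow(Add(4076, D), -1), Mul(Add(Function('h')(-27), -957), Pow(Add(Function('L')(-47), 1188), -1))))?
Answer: Rational(295724494, 51811) ≈ 5707.8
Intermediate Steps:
Function('h')(V) = Mul(4, Pow(V, 2)) (Function('h')(V) = Mul(Mul(2, V), Mul(2, V)) = Mul(4, Pow(V, 2)))
Mul(Add(-1290, 4726), Add(Pow(Add(4076, D), -1), Mul(Add(Function('h')(-27), -957), Pow(Add(Function('L')(-47), 1188), -1)))) = Mul(Add(-1290, 4726), Add(Pow(Add(4076, -3813), -1), Mul(Add(Mul(4, Pow(-27, 2)), -957), Pow(Add(-6, 1188), -1)))) = Mul(3436, Add(Pow(263, -1), Mul(Add(Mul(4, 729), -957), Pow(1182, -1)))) = Mul(3436, Add(Rational(1, 263), Mul(Add(2916, -957), Rational(1, 1182)))) = Mul(3436, Add(Rational(1, 263), Mul(1959, Rational(1, 1182)))) = Mul(3436, Add(Rational(1, 263), Rational(653, 394))) = Mul(3436, Rational(172133, 103622)) = Rational(295724494, 51811)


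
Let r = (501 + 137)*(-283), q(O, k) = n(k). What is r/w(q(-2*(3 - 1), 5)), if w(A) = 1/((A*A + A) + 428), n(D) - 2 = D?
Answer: -87388136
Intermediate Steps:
n(D) = 2 + D
q(O, k) = 2 + k
w(A) = 1/(428 + A + A²) (w(A) = 1/((A² + A) + 428) = 1/((A + A²) + 428) = 1/(428 + A + A²))
r = -180554 (r = 638*(-283) = -180554)
r/w(q(-2*(3 - 1), 5)) = -(78540990 + 180554*(2 + 5)²) = -180554/(1/(428 + 7 + 7²)) = -180554/(1/(428 + 7 + 49)) = -180554/(1/484) = -180554/1/484 = -180554*484 = -87388136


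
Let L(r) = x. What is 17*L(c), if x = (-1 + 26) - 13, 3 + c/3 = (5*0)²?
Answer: 204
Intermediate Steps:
c = -9 (c = -9 + 3*(5*0)² = -9 + 3*0² = -9 + 3*0 = -9 + 0 = -9)
x = 12 (x = 25 - 13 = 12)
L(r) = 12
17*L(c) = 17*12 = 204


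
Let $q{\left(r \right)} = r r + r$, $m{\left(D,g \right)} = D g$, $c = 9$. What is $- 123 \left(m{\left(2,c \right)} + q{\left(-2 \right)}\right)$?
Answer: $-2460$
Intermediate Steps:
$q{\left(r \right)} = r + r^{2}$ ($q{\left(r \right)} = r^{2} + r = r + r^{2}$)
$- 123 \left(m{\left(2,c \right)} + q{\left(-2 \right)}\right) = - 123 \left(2 \cdot 9 - 2 \left(1 - 2\right)\right) = - 123 \left(18 - -2\right) = - 123 \left(18 + 2\right) = \left(-123\right) 20 = -2460$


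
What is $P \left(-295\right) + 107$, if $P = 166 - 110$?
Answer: $-16413$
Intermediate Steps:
$P = 56$ ($P = 166 - 110 = 56$)
$P \left(-295\right) + 107 = 56 \left(-295\right) + 107 = -16520 + 107 = -16413$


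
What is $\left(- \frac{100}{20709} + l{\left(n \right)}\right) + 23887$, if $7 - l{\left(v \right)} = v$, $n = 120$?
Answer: $\frac{492335666}{20709} \approx 23774.0$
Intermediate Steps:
$l{\left(v \right)} = 7 - v$
$\left(- \frac{100}{20709} + l{\left(n \right)}\right) + 23887 = \left(- \frac{100}{20709} + \left(7 - 120\right)\right) + 23887 = \left(\left(-100\right) \frac{1}{20709} + \left(7 - 120\right)\right) + 23887 = \left(- \frac{100}{20709} - 113\right) + 23887 = - \frac{2340217}{20709} + 23887 = \frac{492335666}{20709}$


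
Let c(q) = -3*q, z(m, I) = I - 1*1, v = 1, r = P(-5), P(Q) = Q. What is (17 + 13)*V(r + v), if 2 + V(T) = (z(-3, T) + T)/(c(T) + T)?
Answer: -375/4 ≈ -93.750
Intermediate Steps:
r = -5
z(m, I) = -1 + I (z(m, I) = I - 1 = -1 + I)
V(T) = -2 - (-1 + 2*T)/(2*T) (V(T) = -2 + ((-1 + T) + T)/(-3*T + T) = -2 + (-1 + 2*T)/((-2*T)) = -2 + (-1 + 2*T)*(-1/(2*T)) = -2 - (-1 + 2*T)/(2*T))
(17 + 13)*V(r + v) = (17 + 13)*(-3 + 1/(2*(-5 + 1))) = 30*(-3 + (½)/(-4)) = 30*(-3 + (½)*(-¼)) = 30*(-3 - ⅛) = 30*(-25/8) = -375/4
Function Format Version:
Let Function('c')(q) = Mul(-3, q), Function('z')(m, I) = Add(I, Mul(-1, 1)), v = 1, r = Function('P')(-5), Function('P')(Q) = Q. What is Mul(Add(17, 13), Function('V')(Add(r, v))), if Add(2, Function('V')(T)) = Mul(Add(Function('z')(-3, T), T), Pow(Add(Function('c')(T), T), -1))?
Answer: Rational(-375, 4) ≈ -93.750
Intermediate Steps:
r = -5
Function('z')(m, I) = Add(-1, I) (Function('z')(m, I) = Add(I, -1) = Add(-1, I))
Function('V')(T) = Add(-2, Mul(Rational(-1, 2), Pow(T, -1), Add(-1, Mul(2, T)))) (Function('V')(T) = Add(-2, Mul(Add(Add(-1, T), T), Pow(Add(Mul(-3, T), T), -1))) = Add(-2, Mul(Add(-1, Mul(2, T)), Pow(Mul(-2, T), -1))) = Add(-2, Mul(Add(-1, Mul(2, T)), Mul(Rational(-1, 2), Pow(T, -1)))) = Add(-2, Mul(Rational(-1, 2), Pow(T, -1), Add(-1, Mul(2, T)))))
Mul(Add(17, 13), Function('V')(Add(r, v))) = Mul(Add(17, 13), Add(-3, Mul(Rational(1, 2), Pow(Add(-5, 1), -1)))) = Mul(30, Add(-3, Mul(Rational(1, 2), Pow(-4, -1)))) = Mul(30, Add(-3, Mul(Rational(1, 2), Rational(-1, 4)))) = Mul(30, Add(-3, Rational(-1, 8))) = Mul(30, Rational(-25, 8)) = Rational(-375, 4)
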